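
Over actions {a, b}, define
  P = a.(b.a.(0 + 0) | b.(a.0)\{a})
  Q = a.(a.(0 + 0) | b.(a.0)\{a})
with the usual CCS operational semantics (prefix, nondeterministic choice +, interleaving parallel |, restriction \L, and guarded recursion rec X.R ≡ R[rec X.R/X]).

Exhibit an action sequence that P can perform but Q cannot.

abb

Reachable graph of P (7 states):
  u0 = a.(b.a.(0 + 0) | b.(a.0)\{a}) :: —a→ u1
  u1 = b.a.(0 + 0) | b.(a.0)\{a} :: —b→ u2, —b→ u3
  u2 = a.(0 + 0) | b.(a.0)\{a} :: —a→ u4, —b→ u5
  u3 = b.a.(0 + 0) | (a.0)\{a} :: —b→ u5
  u4 = (0 + 0) | b.(a.0)\{a} :: —b→ u6
  u5 = a.(0 + 0) | (a.0)\{a} :: —a→ u6
  u6 = (0 + 0) | (a.0)\{a} :: ·
Reachable graph of Q (5 states):
  v0 = a.(a.(0 + 0) | b.(a.0)\{a}) :: —a→ v1
  v1 = a.(0 + 0) | b.(a.0)\{a} :: —a→ v2, —b→ v3
  v2 = (0 + 0) | b.(a.0)\{a} :: —b→ v4
  v3 = a.(0 + 0) | (a.0)\{a} :: —a→ v4
  v4 = (0 + 0) | (a.0)\{a} :: ·
Run σ = ⟨abb⟩ on P: start {u0}
  step 1 (a): {u1}
  step 2 (b): {u2, u3}
  step 3 (b): {u5}
  P completes σ.
Run σ = ⟨abb⟩ on Q: start {v0}
  step 1 (a): {v1}
  step 2 (b): {v3}
  step 3 (b): no successor for Q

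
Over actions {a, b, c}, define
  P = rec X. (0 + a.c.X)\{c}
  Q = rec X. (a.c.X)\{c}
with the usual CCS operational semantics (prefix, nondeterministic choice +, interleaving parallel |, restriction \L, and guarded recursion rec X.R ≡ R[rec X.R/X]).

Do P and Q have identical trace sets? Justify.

Reachable graph of P (2 states):
  m0 = rec X. (0 + a.c.X)\{c} ⊢ ··a··> m1
  m1 = (c.(rec X. (0 + a.c.X)\{c}))\{c} ⊢ ·
Reachable graph of Q (2 states):
  n0 = rec X. (a.c.X)\{c} ⊢ ··a··> n1
  n1 = (c.(rec X. (a.c.X)\{c}))\{c} ⊢ ·
Bisimilarity quotient blocks:
  B0 = {m0, n0}
  B1 = {m1, n1}
m0 ∈ B0, n0 ∈ B0 → same block
Bisimilar ⇒ trace-equivalent.

traces(P) = traces(Q)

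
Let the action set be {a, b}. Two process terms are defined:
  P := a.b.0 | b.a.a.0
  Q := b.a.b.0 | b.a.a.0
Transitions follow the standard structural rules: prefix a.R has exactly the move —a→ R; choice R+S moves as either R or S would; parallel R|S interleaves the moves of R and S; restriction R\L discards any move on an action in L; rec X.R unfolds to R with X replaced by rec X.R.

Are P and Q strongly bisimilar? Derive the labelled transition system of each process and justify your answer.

P's transition system — 12 states:
  s0 = a.b.0 | b.a.a.0 has moves --a--▸ s1, --b--▸ s2
  s1 = b.0 | b.a.a.0 has moves --b--▸ s3, --b--▸ s4
  s2 = a.b.0 | a.a.0 has moves --a--▸ s4, --a--▸ s5
  s3 = 0 | b.a.a.0 has moves --b--▸ s6
  s4 = b.0 | a.a.0 has moves --a--▸ s7, --b--▸ s6
  s5 = a.b.0 | a.0 has moves --a--▸ s7, --a--▸ s8
  s6 = 0 | a.a.0 has moves --a--▸ s9
  s7 = b.0 | a.0 has moves --a--▸ s10, --b--▸ s9
  s8 = a.b.0 | 0 has moves --a--▸ s10
  s9 = 0 | a.0 has moves --a--▸ s11
  s10 = b.0 | 0 has moves --b--▸ s11
  s11 = 0 | 0 has moves ∅
Q's transition system — 16 states:
  t0 = b.a.b.0 | b.a.a.0 has moves --b--▸ t1, --b--▸ t2
  t1 = a.b.0 | b.a.a.0 has moves --a--▸ t3, --b--▸ t4
  t2 = b.a.b.0 | a.a.0 has moves --a--▸ t5, --b--▸ t4
  t3 = b.0 | b.a.a.0 has moves --b--▸ t6, --b--▸ t7
  t4 = a.b.0 | a.a.0 has moves --a--▸ t7, --a--▸ t8
  t5 = b.a.b.0 | a.0 has moves --a--▸ t9, --b--▸ t8
  t6 = 0 | b.a.a.0 has moves --b--▸ t10
  t7 = b.0 | a.a.0 has moves --a--▸ t11, --b--▸ t10
  t8 = a.b.0 | a.0 has moves --a--▸ t11, --a--▸ t12
  t9 = b.a.b.0 | 0 has moves --b--▸ t12
  t10 = 0 | a.a.0 has moves --a--▸ t13
  t11 = b.0 | a.0 has moves --a--▸ t14, --b--▸ t13
  t12 = a.b.0 | 0 has moves --a--▸ t14
  t13 = 0 | a.0 has moves --a--▸ t15
  t14 = b.0 | 0 has moves --b--▸ t15
  t15 = 0 | 0 has moves ∅
Coarsest stable partition (strong bisimilarity classes):
  B0 = {s0, t1}
  B1 = {s1, t3}
  B2 = {s4, t7}
  B3 = {s7, t11}
  B4 = {s9, t13}
  B5 = {s11, t15}
  B6 = {s10, t14}
  B7 = {s6, t10}
  B8 = {s3, t6}
  B9 = {s2, t4}
  B10 = {s5, t8}
  B11 = {s8, t12}
  B12 = {t0}
  B13 = {t2}
  B14 = {t5}
  B15 = {t9}
s0 ∈ B0, t0 ∈ B12 → different blocks

P ≁ Q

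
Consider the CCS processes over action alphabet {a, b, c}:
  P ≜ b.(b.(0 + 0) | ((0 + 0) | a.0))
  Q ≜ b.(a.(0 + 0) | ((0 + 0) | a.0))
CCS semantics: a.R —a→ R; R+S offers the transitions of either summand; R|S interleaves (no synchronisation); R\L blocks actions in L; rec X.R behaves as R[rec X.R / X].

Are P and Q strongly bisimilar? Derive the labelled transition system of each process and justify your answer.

LTS(P): 5 reachable states
  s0 = b.(b.(0 + 0) | ((0 + 0) | a.0)) has moves —b→ s1
  s1 = b.(0 + 0) | ((0 + 0) | a.0) has moves —a→ s2, —b→ s3
  s2 = b.(0 + 0) | ((0 + 0) | 0) has moves —b→ s4
  s3 = (0 + 0) | ((0 + 0) | a.0) has moves —a→ s4
  s4 = (0 + 0) | ((0 + 0) | 0) has moves stopped
LTS(Q): 5 reachable states
  t0 = b.(a.(0 + 0) | ((0 + 0) | a.0)) has moves —b→ t1
  t1 = a.(0 + 0) | ((0 + 0) | a.0) has moves —a→ t2, —a→ t3
  t2 = (0 + 0) | ((0 + 0) | a.0) has moves —a→ t4
  t3 = a.(0 + 0) | ((0 + 0) | 0) has moves —a→ t4
  t4 = (0 + 0) | ((0 + 0) | 0) has moves stopped
Bisimilarity quotient blocks:
  B0 = {s0}
  B1 = {s1}
  B2 = {s2}
  B3 = {s4, t4}
  B4 = {s3, t2, t3}
  B5 = {t0}
  B6 = {t1}
s0 ∈ B0, t0 ∈ B5 → different blocks

P ≁ Q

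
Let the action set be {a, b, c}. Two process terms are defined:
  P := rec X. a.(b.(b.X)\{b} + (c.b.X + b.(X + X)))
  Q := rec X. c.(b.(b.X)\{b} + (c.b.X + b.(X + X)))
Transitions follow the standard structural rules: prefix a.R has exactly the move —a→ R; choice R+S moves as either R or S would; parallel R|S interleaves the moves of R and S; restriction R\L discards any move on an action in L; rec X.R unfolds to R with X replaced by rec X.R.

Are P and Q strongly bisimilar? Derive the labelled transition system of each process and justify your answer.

not bisimilar

LTS(P): 5 reachable states
  m0 = rec X. a.(b.(b.X)\{b} + (c.b.X + b.(X + X))) → --a--▸ m1
  m1 = b.(b.(rec X. a.(b.(b.X)\{b} + (c.b.X + b.(X + X)))))\{b} + (c.b.(rec X. a.(b.(b.X)\{b} + (c.b.X + b.(X + X)))) + b.((rec X. a.(b.(b.X)\{b} + (c.b.X + b.(X + X)))) + (rec X. a.(b.(b.X)\{b} + (c.b.X + b.(X + X)))))) → --b--▸ m2, --b--▸ m3, --c--▸ m4
  m2 = (b.(rec X. a.(b.(b.X)\{b} + (c.b.X + b.(X + X)))))\{b} → ∅
  m3 = (rec X. a.(b.(b.X)\{b} + (c.b.X + b.(X + X)))) + (rec X. a.(b.(b.X)\{b} + (c.b.X + b.(X + X)))) → --a--▸ m1
  m4 = b.(rec X. a.(b.(b.X)\{b} + (c.b.X + b.(X + X)))) → --b--▸ m0
LTS(Q): 5 reachable states
  n0 = rec X. c.(b.(b.X)\{b} + (c.b.X + b.(X + X))) → --c--▸ n1
  n1 = b.(b.(rec X. c.(b.(b.X)\{b} + (c.b.X + b.(X + X)))))\{b} + (c.b.(rec X. c.(b.(b.X)\{b} + (c.b.X + b.(X + X)))) + b.((rec X. c.(b.(b.X)\{b} + (c.b.X + b.(X + X)))) + (rec X. c.(b.(b.X)\{b} + (c.b.X + b.(X + X)))))) → --b--▸ n2, --b--▸ n3, --c--▸ n4
  n2 = (b.(rec X. c.(b.(b.X)\{b} + (c.b.X + b.(X + X)))))\{b} → ∅
  n3 = (rec X. c.(b.(b.X)\{b} + (c.b.X + b.(X + X)))) + (rec X. c.(b.(b.X)\{b} + (c.b.X + b.(X + X)))) → --c--▸ n1
  n4 = b.(rec X. c.(b.(b.X)\{b} + (c.b.X + b.(X + X)))) → --b--▸ n0
Partition-refinement fixed point:
  B0 = {m0, m3}
  B1 = {m1}
  B2 = {m2, n2}
  B3 = {m4}
  B4 = {n0, n3}
  B5 = {n1}
  B6 = {n4}
m0 ∈ B0, n0 ∈ B4 → different blocks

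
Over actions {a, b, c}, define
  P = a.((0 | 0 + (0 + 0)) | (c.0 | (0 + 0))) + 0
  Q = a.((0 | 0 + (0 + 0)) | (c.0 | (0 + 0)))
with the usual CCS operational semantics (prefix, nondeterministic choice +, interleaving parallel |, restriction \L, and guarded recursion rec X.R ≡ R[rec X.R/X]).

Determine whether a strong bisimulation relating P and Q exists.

YES

P's transition system — 3 states:
  s0 = a.((0 | 0 + (0 + 0)) | (c.0 | (0 + 0))) + 0 → —a→ s1
  s1 = (0 | 0 + (0 + 0)) | (c.0 | (0 + 0)) → —c→ s2
  s2 = (0 | 0 + (0 + 0)) | (0 | (0 + 0)) → deadlocked
Q's transition system — 3 states:
  t0 = a.((0 | 0 + (0 + 0)) | (c.0 | (0 + 0))) → —a→ t1
  t1 = (0 | 0 + (0 + 0)) | (c.0 | (0 + 0)) → —c→ t2
  t2 = (0 | 0 + (0 + 0)) | (0 | (0 + 0)) → deadlocked
Partition-refinement fixed point:
  B0 = {s0, t0}
  B1 = {s1, t1}
  B2 = {s2, t2}
s0 ∈ B0, t0 ∈ B0 → same block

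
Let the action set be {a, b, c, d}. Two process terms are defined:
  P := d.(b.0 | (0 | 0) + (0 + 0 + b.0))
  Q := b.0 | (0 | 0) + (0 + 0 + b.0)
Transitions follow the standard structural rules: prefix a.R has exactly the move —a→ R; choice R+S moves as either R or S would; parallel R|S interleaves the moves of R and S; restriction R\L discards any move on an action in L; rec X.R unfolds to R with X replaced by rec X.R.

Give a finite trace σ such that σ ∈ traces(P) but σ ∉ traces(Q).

d

Reachable graph of P (4 states):
  p0 = d.(b.0 | (0 | 0) + (0 + 0 + b.0)) → ··d··> p1
  p1 = b.0 | (0 | 0) + (0 + 0 + b.0) → ··b··> p2, ··b··> p3
  p2 = 0 → stopped
  p3 = 0 | (0 | 0) → stopped
Reachable graph of Q (3 states):
  q0 = b.0 | (0 | 0) + (0 + 0 + b.0) → ··b··> q1, ··b··> q2
  q1 = 0 → stopped
  q2 = 0 | (0 | 0) → stopped
Trace ⟨d⟩ through P, begin at {p0}:
  after d @ step 1: {p1}
  P completes σ.
Trace ⟨d⟩ through Q, begin at {q0}:
  after d @ step 1: no successor for Q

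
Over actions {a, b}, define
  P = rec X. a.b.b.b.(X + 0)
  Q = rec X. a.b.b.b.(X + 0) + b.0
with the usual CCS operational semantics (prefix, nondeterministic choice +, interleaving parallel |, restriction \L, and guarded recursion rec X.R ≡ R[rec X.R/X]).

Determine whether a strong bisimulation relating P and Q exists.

Reachable graph of P (5 states):
  s0 = rec X. a.b.b.b.(X + 0) :: --a--▸ s1
  s1 = b.b.b.((rec X. a.b.b.b.(X + 0)) + 0) :: --b--▸ s2
  s2 = b.b.((rec X. a.b.b.b.(X + 0)) + 0) :: --b--▸ s3
  s3 = b.((rec X. a.b.b.b.(X + 0)) + 0) :: --b--▸ s4
  s4 = (rec X. a.b.b.b.(X + 0)) + 0 :: --a--▸ s1
Reachable graph of Q (6 states):
  t0 = rec X. a.b.b.b.(X + 0) + b.0 :: --a--▸ t1, --b--▸ t2
  t1 = b.b.b.((rec X. a.b.b.b.(X + 0) + b.0) + 0) :: --b--▸ t3
  t2 = 0 :: (no moves)
  t3 = b.b.((rec X. a.b.b.b.(X + 0) + b.0) + 0) :: --b--▸ t4
  t4 = b.((rec X. a.b.b.b.(X + 0) + b.0) + 0) :: --b--▸ t5
  t5 = (rec X. a.b.b.b.(X + 0) + b.0) + 0 :: --a--▸ t1, --b--▸ t2
Bisimilarity quotient blocks:
  B0 = {s0, s4}
  B1 = {s1}
  B2 = {s2}
  B3 = {s3}
  B4 = {t0, t5}
  B5 = {t1}
  B6 = {t3}
  B7 = {t4}
  B8 = {t2}
s0 ∈ B0, t0 ∈ B4 → different blocks

P ≁ Q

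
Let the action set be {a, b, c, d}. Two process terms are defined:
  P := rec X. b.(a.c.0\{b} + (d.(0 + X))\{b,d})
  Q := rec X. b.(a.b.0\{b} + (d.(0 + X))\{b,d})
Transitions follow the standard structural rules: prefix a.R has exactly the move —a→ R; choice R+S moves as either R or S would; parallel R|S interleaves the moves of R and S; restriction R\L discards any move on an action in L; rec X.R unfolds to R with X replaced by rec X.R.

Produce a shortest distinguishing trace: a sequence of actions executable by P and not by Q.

bac

Reachable graph of P (4 states):
  p0 = rec X. b.(a.c.0\{b} + (d.(0 + X))\{b,d}) | =b=> p1
  p1 = a.c.0\{b} + (d.(0 + (rec X. b.(a.c.0\{b} + (d.(0 + X))\{b,d}))))\{b,d} | =a=> p2
  p2 = c.0\{b} | =c=> p3
  p3 = 0\{b} | (no moves)
Reachable graph of Q (4 states):
  q0 = rec X. b.(a.b.0\{b} + (d.(0 + X))\{b,d}) | =b=> q1
  q1 = a.b.0\{b} + (d.(0 + (rec X. b.(a.b.0\{b} + (d.(0 + X))\{b,d}))))\{b,d} | =a=> q2
  q2 = b.0\{b} | =b=> q3
  q3 = 0\{b} | (no moves)
Executing bac from P (initial set {p0}):
  after b @ step 1: {p1}
  after a @ step 2: {p2}
  after c @ step 3: {p3}
  — P admits the full trace.
Executing bac from Q (initial set {q0}):
  after b @ step 1: {q1}
  after a @ step 2: {q2}
  after c @ step 3: ∅ (Q stuck)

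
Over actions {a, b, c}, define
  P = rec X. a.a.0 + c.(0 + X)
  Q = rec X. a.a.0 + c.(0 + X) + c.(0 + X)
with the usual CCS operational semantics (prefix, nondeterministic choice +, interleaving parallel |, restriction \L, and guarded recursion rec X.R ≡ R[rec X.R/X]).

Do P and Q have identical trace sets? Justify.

trace-equivalent

Reachable graph of P (4 states):
  m0 = rec X. a.a.0 + c.(0 + X) | ··a··> m1, ··c··> m2
  m1 = a.0 | ··a··> m3
  m2 = 0 + (rec X. a.a.0 + c.(0 + X)) | ··a··> m1, ··c··> m2
  m3 = 0 | deadlocked
Reachable graph of Q (4 states):
  n0 = rec X. a.a.0 + c.(0 + X) + c.(0 + X) | ··a··> n1, ··c··> n2
  n1 = a.0 | ··a··> n3
  n2 = 0 + (rec X. a.a.0 + c.(0 + X) + c.(0 + X)) | ··a··> n1, ··c··> n2
  n3 = 0 | deadlocked
Coarsest stable partition (strong bisimilarity classes):
  B0 = {m0, m2, n0, n2}
  B1 = {m1, n1}
  B2 = {m3, n3}
m0 ∈ B0, n0 ∈ B0 → same block
Bisimilar ⇒ trace-equivalent.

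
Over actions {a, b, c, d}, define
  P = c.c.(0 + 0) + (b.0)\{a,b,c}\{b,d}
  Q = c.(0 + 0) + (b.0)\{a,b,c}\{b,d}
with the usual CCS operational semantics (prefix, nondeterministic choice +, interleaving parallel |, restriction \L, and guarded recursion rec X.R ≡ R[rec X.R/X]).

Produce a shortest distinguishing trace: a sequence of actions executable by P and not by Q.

cc

P's transition system — 3 states:
  m0 = c.c.(0 + 0) + (b.0)\{a,b,c}\{b,d} has moves ··c··> m1
  m1 = c.(0 + 0) has moves ··c··> m2
  m2 = 0 + 0 has moves (no moves)
Q's transition system — 2 states:
  n0 = c.(0 + 0) + (b.0)\{a,b,c}\{b,d} has moves ··c··> n1
  n1 = 0 + 0 has moves (no moves)
Executing cc from P (initial set {m0}):
  [1] c ⇒ {m1}
  [2] c ⇒ {m2}
  P completes σ.
Executing cc from Q (initial set {n0}):
  [1] c ⇒ {n1}
  [2] c ⇒ ∅  — Q cannot continue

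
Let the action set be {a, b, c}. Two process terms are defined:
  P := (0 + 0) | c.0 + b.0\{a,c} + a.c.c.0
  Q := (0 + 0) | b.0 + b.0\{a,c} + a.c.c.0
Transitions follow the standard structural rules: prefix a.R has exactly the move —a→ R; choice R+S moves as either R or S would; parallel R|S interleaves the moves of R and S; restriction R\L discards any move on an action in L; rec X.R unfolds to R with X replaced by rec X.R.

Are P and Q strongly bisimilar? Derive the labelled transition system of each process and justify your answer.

LTS(P): 6 reachable states
  p0 = (0 + 0) | c.0 + b.0\{a,c} + a.c.c.0 | ··a··> p1, ··b··> p2, ··c··> p3
  p1 = c.c.0 | ··c··> p4
  p2 = 0\{a,c} | deadlocked
  p3 = (0 + 0) | 0 | deadlocked
  p4 = c.0 | ··c··> p5
  p5 = 0 | deadlocked
LTS(Q): 6 reachable states
  q0 = (0 + 0) | b.0 + b.0\{a,c} + a.c.c.0 | ··a··> q1, ··b··> q2, ··b··> q3
  q1 = c.c.0 | ··c··> q4
  q2 = (0 + 0) | 0 | deadlocked
  q3 = 0\{a,c} | deadlocked
  q4 = c.0 | ··c··> q5
  q5 = 0 | deadlocked
Bisimilarity quotient blocks:
  B0 = {p0}
  B1 = {p2, p3, p5, q2, q3, q5}
  B2 = {p1, q1}
  B3 = {p4, q4}
  B4 = {q0}
p0 ∈ B0, q0 ∈ B4 → different blocks

not bisimilar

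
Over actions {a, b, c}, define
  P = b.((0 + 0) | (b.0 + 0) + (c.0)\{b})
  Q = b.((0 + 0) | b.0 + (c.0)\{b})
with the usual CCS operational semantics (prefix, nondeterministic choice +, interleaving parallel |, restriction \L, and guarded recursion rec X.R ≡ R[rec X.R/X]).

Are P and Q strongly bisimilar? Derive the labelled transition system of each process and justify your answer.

P's transition system — 4 states:
  p0 = b.((0 + 0) | (b.0 + 0) + (c.0)\{b}) :: ··b··> p1
  p1 = (0 + 0) | (b.0 + 0) + (c.0)\{b} :: ··b··> p2, ··c··> p3
  p2 = (0 + 0) | 0 :: (no moves)
  p3 = 0\{b} :: (no moves)
Q's transition system — 4 states:
  q0 = b.((0 + 0) | b.0 + (c.0)\{b}) :: ··b··> q1
  q1 = (0 + 0) | b.0 + (c.0)\{b} :: ··b··> q2, ··c··> q3
  q2 = (0 + 0) | 0 :: (no moves)
  q3 = 0\{b} :: (no moves)
Bisimilarity quotient blocks:
  B0 = {p0, q0}
  B1 = {p1, q1}
  B2 = {p2, p3, q2, q3}
p0 ∈ B0, q0 ∈ B0 → same block

YES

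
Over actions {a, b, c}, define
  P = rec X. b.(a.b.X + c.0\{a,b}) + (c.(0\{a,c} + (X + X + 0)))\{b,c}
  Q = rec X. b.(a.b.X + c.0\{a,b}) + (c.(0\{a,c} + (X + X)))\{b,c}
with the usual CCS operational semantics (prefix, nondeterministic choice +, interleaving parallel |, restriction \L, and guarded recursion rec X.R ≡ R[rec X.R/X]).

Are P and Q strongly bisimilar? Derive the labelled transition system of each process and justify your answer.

YES

P's transition system — 4 states:
  m0 = rec X. b.(a.b.X + c.0\{a,b}) + (c.(0\{a,c} + (X + X + 0)))\{b,c} → --b--▸ m1
  m1 = a.b.(rec X. b.(a.b.X + c.0\{a,b}) + (c.(0\{a,c} + (X + X + 0)))\{b,c}) + c.0\{a,b} → --a--▸ m2, --c--▸ m3
  m2 = b.(rec X. b.(a.b.X + c.0\{a,b}) + (c.(0\{a,c} + (X + X + 0)))\{b,c}) → --b--▸ m0
  m3 = 0\{a,b} → stopped
Q's transition system — 4 states:
  n0 = rec X. b.(a.b.X + c.0\{a,b}) + (c.(0\{a,c} + (X + X)))\{b,c} → --b--▸ n1
  n1 = a.b.(rec X. b.(a.b.X + c.0\{a,b}) + (c.(0\{a,c} + (X + X)))\{b,c}) + c.0\{a,b} → --a--▸ n2, --c--▸ n3
  n2 = b.(rec X. b.(a.b.X + c.0\{a,b}) + (c.(0\{a,c} + (X + X)))\{b,c}) → --b--▸ n0
  n3 = 0\{a,b} → stopped
Partition-refinement fixed point:
  B0 = {m0, n0}
  B1 = {m1, n1}
  B2 = {m2, n2}
  B3 = {m3, n3}
m0 ∈ B0, n0 ∈ B0 → same block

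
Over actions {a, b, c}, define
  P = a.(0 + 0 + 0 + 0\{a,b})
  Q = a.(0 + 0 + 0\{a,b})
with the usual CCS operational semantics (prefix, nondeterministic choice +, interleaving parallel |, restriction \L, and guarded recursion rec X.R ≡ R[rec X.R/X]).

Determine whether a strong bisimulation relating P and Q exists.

LTS(P): 2 reachable states
  p0 = a.(0 + 0 + 0 + 0\{a,b}) has moves ··a··> p1
  p1 = 0 + 0 + 0 + 0\{a,b} has moves ∅
LTS(Q): 2 reachable states
  q0 = a.(0 + 0 + 0\{a,b}) has moves ··a··> q1
  q1 = 0 + 0 + 0\{a,b} has moves ∅
Coarsest stable partition (strong bisimilarity classes):
  B0 = {p0, q0}
  B1 = {p1, q1}
p0 ∈ B0, q0 ∈ B0 → same block

bisimilar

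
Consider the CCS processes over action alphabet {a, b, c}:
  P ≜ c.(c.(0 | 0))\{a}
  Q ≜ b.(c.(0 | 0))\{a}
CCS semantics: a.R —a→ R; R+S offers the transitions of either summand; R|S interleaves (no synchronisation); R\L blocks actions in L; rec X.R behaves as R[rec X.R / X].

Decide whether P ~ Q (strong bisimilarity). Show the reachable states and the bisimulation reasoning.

P's transition system — 3 states:
  m0 = c.(c.(0 | 0))\{a} :: --c--▸ m1
  m1 = (c.(0 | 0))\{a} :: --c--▸ m2
  m2 = (0 | 0)\{a} :: (no moves)
Q's transition system — 3 states:
  n0 = b.(c.(0 | 0))\{a} :: --b--▸ n1
  n1 = (c.(0 | 0))\{a} :: --c--▸ n2
  n2 = (0 | 0)\{a} :: (no moves)
Coarsest stable partition (strong bisimilarity classes):
  B0 = {m0}
  B1 = {m1, n1}
  B2 = {m2, n2}
  B3 = {n0}
m0 ∈ B0, n0 ∈ B3 → different blocks

not bisimilar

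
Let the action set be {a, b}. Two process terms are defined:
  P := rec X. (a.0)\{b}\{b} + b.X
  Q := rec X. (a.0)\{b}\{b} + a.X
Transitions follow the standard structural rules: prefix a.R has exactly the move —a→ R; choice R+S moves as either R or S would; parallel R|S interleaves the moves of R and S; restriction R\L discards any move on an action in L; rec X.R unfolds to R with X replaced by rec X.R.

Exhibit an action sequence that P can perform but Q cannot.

b

P's transition system — 2 states:
  m0 = rec X. (a.0)\{b}\{b} + b.X | —a→ m1, —b→ m0
  m1 = 0\{b}\{b} | (no moves)
Q's transition system — 2 states:
  n0 = rec X. (a.0)\{b}\{b} + a.X | —a→ n0, —a→ n1
  n1 = 0\{b}\{b} | (no moves)
Trace ⟨b⟩ through P, begin at {m0}:
  after b @ step 1: {m0}
  P completes σ.
Trace ⟨b⟩ through Q, begin at {n0}:
  after b @ step 1: no successor for Q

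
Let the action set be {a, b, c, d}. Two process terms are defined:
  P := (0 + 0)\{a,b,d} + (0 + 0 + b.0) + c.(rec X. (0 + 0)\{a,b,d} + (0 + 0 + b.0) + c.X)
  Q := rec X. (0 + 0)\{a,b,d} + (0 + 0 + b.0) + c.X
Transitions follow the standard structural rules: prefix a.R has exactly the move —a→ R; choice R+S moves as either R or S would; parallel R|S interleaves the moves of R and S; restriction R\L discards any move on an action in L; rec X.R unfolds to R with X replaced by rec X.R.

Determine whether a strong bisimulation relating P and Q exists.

P ~ Q

LTS(P): 3 reachable states
  u0 = (0 + 0)\{a,b,d} + (0 + 0 + b.0) + c.(rec X. (0 + 0)\{a,b,d} + (0 + 0 + b.0) + c.X) → -b-> u1, -c-> u2
  u1 = 0 → ·
  u2 = rec X. (0 + 0)\{a,b,d} + (0 + 0 + b.0) + c.X → -b-> u1, -c-> u2
LTS(Q): 2 reachable states
  v0 = rec X. (0 + 0)\{a,b,d} + (0 + 0 + b.0) + c.X → -b-> v1, -c-> v0
  v1 = 0 → ·
Partition-refinement fixed point:
  B0 = {u0, u2, v0}
  B1 = {u1, v1}
u0 ∈ B0, v0 ∈ B0 → same block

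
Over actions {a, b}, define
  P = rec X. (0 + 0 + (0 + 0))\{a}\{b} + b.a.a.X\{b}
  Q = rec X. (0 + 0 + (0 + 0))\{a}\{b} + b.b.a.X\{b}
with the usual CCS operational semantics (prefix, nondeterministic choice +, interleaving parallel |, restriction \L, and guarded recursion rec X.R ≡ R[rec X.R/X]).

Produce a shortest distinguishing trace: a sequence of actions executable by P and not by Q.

ba

Reachable graph of P (4 states):
  s0 = rec X. (0 + 0 + (0 + 0))\{a}\{b} + b.a.a.X\{b} :: =b=> s1
  s1 = a.a.(rec X. (0 + 0 + (0 + 0))\{a}\{b} + b.a.a.X\{b})\{b} :: =a=> s2
  s2 = a.(rec X. (0 + 0 + (0 + 0))\{a}\{b} + b.a.a.X\{b})\{b} :: =a=> s3
  s3 = (rec X. (0 + 0 + (0 + 0))\{a}\{b} + b.a.a.X\{b})\{b} :: (no moves)
Reachable graph of Q (4 states):
  t0 = rec X. (0 + 0 + (0 + 0))\{a}\{b} + b.b.a.X\{b} :: =b=> t1
  t1 = b.a.(rec X. (0 + 0 + (0 + 0))\{a}\{b} + b.b.a.X\{b})\{b} :: =b=> t2
  t2 = a.(rec X. (0 + 0 + (0 + 0))\{a}\{b} + b.b.a.X\{b})\{b} :: =a=> t3
  t3 = (rec X. (0 + 0 + (0 + 0))\{a}\{b} + b.b.a.X\{b})\{b} :: (no moves)
Run σ = ⟨ba⟩ on P: start {s0}
  step 1 (b): {s1}
  step 2 (a): {s2}
  ✓ P
Run σ = ⟨ba⟩ on Q: start {t0}
  step 1 (b): {t1}
  step 2 (a): no successor for Q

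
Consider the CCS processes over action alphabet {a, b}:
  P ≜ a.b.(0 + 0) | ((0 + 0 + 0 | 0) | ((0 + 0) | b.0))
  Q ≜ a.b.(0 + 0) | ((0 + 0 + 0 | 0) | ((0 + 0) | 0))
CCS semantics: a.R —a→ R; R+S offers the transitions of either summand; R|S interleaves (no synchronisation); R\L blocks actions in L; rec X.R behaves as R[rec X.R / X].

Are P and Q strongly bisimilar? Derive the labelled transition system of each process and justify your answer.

P's transition system — 6 states:
  u0 = a.b.(0 + 0) | ((0 + 0 + 0 | 0) | ((0 + 0) | b.0)) has moves -a-> u1, -b-> u2
  u1 = b.(0 + 0) | ((0 + 0 + 0 | 0) | ((0 + 0) | b.0)) has moves -b-> u3, -b-> u4
  u2 = a.b.(0 + 0) | ((0 + 0 + 0 | 0) | ((0 + 0) | 0)) has moves -a-> u4
  u3 = (0 + 0) | ((0 + 0 + 0 | 0) | ((0 + 0) | b.0)) has moves -b-> u5
  u4 = b.(0 + 0) | ((0 + 0 + 0 | 0) | ((0 + 0) | 0)) has moves -b-> u5
  u5 = (0 + 0) | ((0 + 0 + 0 | 0) | ((0 + 0) | 0)) has moves ∅
Q's transition system — 3 states:
  v0 = a.b.(0 + 0) | ((0 + 0 + 0 | 0) | ((0 + 0) | 0)) has moves -a-> v1
  v1 = b.(0 + 0) | ((0 + 0 + 0 | 0) | ((0 + 0) | 0)) has moves -b-> v2
  v2 = (0 + 0) | ((0 + 0 + 0 | 0) | ((0 + 0) | 0)) has moves ∅
Coarsest stable partition (strong bisimilarity classes):
  B0 = {u0}
  B1 = {u1}
  B2 = {u3, u4, v1}
  B3 = {u5, v2}
  B4 = {u2, v0}
u0 ∈ B0, v0 ∈ B4 → different blocks

NO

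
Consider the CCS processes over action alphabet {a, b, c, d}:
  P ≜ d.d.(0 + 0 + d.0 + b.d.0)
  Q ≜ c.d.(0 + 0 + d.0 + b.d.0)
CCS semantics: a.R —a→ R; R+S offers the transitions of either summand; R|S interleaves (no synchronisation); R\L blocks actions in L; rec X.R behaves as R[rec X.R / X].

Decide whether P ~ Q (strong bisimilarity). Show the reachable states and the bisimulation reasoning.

LTS(P): 5 reachable states
  s0 = d.d.(0 + 0 + d.0 + b.d.0) ⊢ —d→ s1
  s1 = d.(0 + 0 + d.0 + b.d.0) ⊢ —d→ s2
  s2 = 0 + 0 + d.0 + b.d.0 ⊢ —b→ s3, —d→ s4
  s3 = d.0 ⊢ —d→ s4
  s4 = 0 ⊢ ·
LTS(Q): 5 reachable states
  t0 = c.d.(0 + 0 + d.0 + b.d.0) ⊢ —c→ t1
  t1 = d.(0 + 0 + d.0 + b.d.0) ⊢ —d→ t2
  t2 = 0 + 0 + d.0 + b.d.0 ⊢ —b→ t3, —d→ t4
  t3 = d.0 ⊢ —d→ t4
  t4 = 0 ⊢ ·
Partition-refinement fixed point:
  B0 = {s0}
  B1 = {s1, t1}
  B2 = {s2, t2}
  B3 = {s4, t4}
  B4 = {s3, t3}
  B5 = {t0}
s0 ∈ B0, t0 ∈ B5 → different blocks

NO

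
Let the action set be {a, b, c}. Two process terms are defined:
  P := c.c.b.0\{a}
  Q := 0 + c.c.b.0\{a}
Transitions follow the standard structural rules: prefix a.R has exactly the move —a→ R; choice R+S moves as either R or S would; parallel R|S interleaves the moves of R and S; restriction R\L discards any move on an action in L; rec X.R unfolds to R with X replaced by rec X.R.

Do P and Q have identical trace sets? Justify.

trace-equivalent

LTS(P): 4 reachable states
  m0 = c.c.b.0\{a} → -c-> m1
  m1 = c.b.0\{a} → -c-> m2
  m2 = b.0\{a} → -b-> m3
  m3 = 0\{a} → ·
LTS(Q): 4 reachable states
  n0 = 0 + c.c.b.0\{a} → -c-> n1
  n1 = c.b.0\{a} → -c-> n2
  n2 = b.0\{a} → -b-> n3
  n3 = 0\{a} → ·
Coarsest stable partition (strong bisimilarity classes):
  B0 = {m0, n0}
  B1 = {m1, n1}
  B2 = {m2, n2}
  B3 = {m3, n3}
m0 ∈ B0, n0 ∈ B0 → same block
Bisimilar ⇒ trace-equivalent.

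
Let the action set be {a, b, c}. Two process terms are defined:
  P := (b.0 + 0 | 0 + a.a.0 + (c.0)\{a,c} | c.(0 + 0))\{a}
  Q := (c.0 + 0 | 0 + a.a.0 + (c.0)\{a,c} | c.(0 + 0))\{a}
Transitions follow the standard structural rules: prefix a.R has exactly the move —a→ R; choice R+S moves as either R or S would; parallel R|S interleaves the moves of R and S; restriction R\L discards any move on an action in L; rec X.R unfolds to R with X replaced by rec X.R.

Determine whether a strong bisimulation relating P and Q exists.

NO

Reachable graph of P (3 states):
  u0 = (b.0 + 0 | 0 + a.a.0 + (c.0)\{a,c} | c.(0 + 0))\{a} :: —b→ u1, —c→ u2
  u1 = 0\{a} :: stopped
  u2 = ((c.0)\{a,c} | (0 + 0))\{a} :: stopped
Reachable graph of Q (3 states):
  v0 = (c.0 + 0 | 0 + a.a.0 + (c.0)\{a,c} | c.(0 + 0))\{a} :: —c→ v1, —c→ v2
  v1 = ((c.0)\{a,c} | (0 + 0))\{a} :: stopped
  v2 = 0\{a} :: stopped
Partition-refinement fixed point:
  B0 = {u0}
  B1 = {u1, u2, v1, v2}
  B2 = {v0}
u0 ∈ B0, v0 ∈ B2 → different blocks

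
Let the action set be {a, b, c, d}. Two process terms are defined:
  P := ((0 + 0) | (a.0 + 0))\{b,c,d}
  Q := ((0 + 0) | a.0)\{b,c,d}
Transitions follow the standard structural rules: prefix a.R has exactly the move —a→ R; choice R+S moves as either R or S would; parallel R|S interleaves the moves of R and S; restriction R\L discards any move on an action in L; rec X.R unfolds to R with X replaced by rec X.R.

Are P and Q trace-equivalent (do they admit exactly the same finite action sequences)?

traces(P) = traces(Q)

Reachable graph of P (2 states):
  u0 = ((0 + 0) | (a.0 + 0))\{b,c,d} :: ··a··> u1
  u1 = ((0 + 0) | 0)\{b,c,d} :: deadlocked
Reachable graph of Q (2 states):
  v0 = ((0 + 0) | a.0)\{b,c,d} :: ··a··> v1
  v1 = ((0 + 0) | 0)\{b,c,d} :: deadlocked
Coarsest stable partition (strong bisimilarity classes):
  B0 = {u0, v0}
  B1 = {u1, v1}
u0 ∈ B0, v0 ∈ B0 → same block
Bisimilar ⇒ trace-equivalent.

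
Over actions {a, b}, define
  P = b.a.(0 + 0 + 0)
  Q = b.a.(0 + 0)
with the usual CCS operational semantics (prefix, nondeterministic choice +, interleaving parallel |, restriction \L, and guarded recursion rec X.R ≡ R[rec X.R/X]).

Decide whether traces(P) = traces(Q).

traces(P) = traces(Q)

Reachable graph of P (3 states):
  u0 = b.a.(0 + 0 + 0) :: —b→ u1
  u1 = a.(0 + 0 + 0) :: —a→ u2
  u2 = 0 + 0 + 0 :: deadlocked
Reachable graph of Q (3 states):
  v0 = b.a.(0 + 0) :: —b→ v1
  v1 = a.(0 + 0) :: —a→ v2
  v2 = 0 + 0 :: deadlocked
Coarsest stable partition (strong bisimilarity classes):
  B0 = {u0, v0}
  B1 = {u1, v1}
  B2 = {u2, v2}
u0 ∈ B0, v0 ∈ B0 → same block
Bisimilar ⇒ trace-equivalent.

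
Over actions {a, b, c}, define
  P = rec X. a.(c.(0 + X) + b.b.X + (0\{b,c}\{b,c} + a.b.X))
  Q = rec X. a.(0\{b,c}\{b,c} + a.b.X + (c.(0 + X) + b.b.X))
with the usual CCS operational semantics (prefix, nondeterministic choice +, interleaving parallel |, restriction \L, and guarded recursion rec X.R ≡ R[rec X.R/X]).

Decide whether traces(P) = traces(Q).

P's transition system — 4 states:
  u0 = rec X. a.(c.(0 + X) + b.b.X + (0\{b,c}\{b,c} + a.b.X)) :: ··a··> u1
  u1 = c.(0 + (rec X. a.(c.(0 + X) + b.b.X + (0\{b,c}\{b,c} + a.b.X)))) + b.b.(rec X. a.(c.(0 + X) + b.b.X + (0\{b,c}\{b,c} + a.b.X))) + (0\{b,c}\{b,c} + a.b.(rec X. a.(c.(0 + X) + b.b.X + (0\{b,c}\{b,c} + a.b.X)))) :: ··a··> u2, ··b··> u2, ··c··> u3
  u2 = b.(rec X. a.(c.(0 + X) + b.b.X + (0\{b,c}\{b,c} + a.b.X))) :: ··b··> u0
  u3 = 0 + (rec X. a.(c.(0 + X) + b.b.X + (0\{b,c}\{b,c} + a.b.X))) :: ··a··> u1
Q's transition system — 4 states:
  v0 = rec X. a.(0\{b,c}\{b,c} + a.b.X + (c.(0 + X) + b.b.X)) :: ··a··> v1
  v1 = 0\{b,c}\{b,c} + a.b.(rec X. a.(0\{b,c}\{b,c} + a.b.X + (c.(0 + X) + b.b.X))) + (c.(0 + (rec X. a.(0\{b,c}\{b,c} + a.b.X + (c.(0 + X) + b.b.X)))) + b.b.(rec X. a.(0\{b,c}\{b,c} + a.b.X + (c.(0 + X) + b.b.X)))) :: ··a··> v2, ··b··> v2, ··c··> v3
  v2 = b.(rec X. a.(0\{b,c}\{b,c} + a.b.X + (c.(0 + X) + b.b.X))) :: ··b··> v0
  v3 = 0 + (rec X. a.(0\{b,c}\{b,c} + a.b.X + (c.(0 + X) + b.b.X))) :: ··a··> v1
Coarsest stable partition (strong bisimilarity classes):
  B0 = {u0, u3, v0, v3}
  B1 = {u1, v1}
  B2 = {u2, v2}
u0 ∈ B0, v0 ∈ B0 → same block
Bisimilar ⇒ trace-equivalent.

YES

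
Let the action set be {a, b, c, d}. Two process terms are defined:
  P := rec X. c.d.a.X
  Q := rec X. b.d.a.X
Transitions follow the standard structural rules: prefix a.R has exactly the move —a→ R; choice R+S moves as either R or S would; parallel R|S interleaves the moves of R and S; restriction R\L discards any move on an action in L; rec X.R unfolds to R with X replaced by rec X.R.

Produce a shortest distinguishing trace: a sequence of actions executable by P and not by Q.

c

LTS(P): 3 reachable states
  m0 = rec X. c.d.a.X → --c--▸ m1
  m1 = d.a.(rec X. c.d.a.X) → --d--▸ m2
  m2 = a.(rec X. c.d.a.X) → --a--▸ m0
LTS(Q): 3 reachable states
  n0 = rec X. b.d.a.X → --b--▸ n1
  n1 = d.a.(rec X. b.d.a.X) → --d--▸ n2
  n2 = a.(rec X. b.d.a.X) → --a--▸ n0
Executing c from P (initial set {m0}):
  step 1 (c): {m1}
  — P admits the full trace.
Executing c from Q (initial set {n0}):
  step 1 (c): ∅ (Q stuck)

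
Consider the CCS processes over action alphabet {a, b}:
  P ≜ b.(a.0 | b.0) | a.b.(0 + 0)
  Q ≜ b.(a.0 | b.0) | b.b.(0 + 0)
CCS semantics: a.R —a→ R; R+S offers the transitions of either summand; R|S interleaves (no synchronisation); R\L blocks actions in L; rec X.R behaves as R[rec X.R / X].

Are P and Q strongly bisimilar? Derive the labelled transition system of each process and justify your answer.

not bisimilar

Reachable graph of P (15 states):
  u0 = b.(a.0 | b.0) | a.b.(0 + 0) → ··a··> u1, ··b··> u2
  u1 = b.(a.0 | b.0) | b.(0 + 0) → ··b··> u3, ··b··> u4
  u2 = a.0 | b.0 | a.b.(0 + 0) → ··a··> u3, ··a··> u5, ··b··> u6
  u3 = a.0 | b.0 | b.(0 + 0) → ··a··> u7, ··b··> u8, ··b··> u9
  u4 = b.(a.0 | b.0) | (0 + 0) → ··b··> u9
  u5 = 0 | b.0 | a.b.(0 + 0) → ··a··> u7, ··b··> u10
  u6 = a.0 | 0 | a.b.(0 + 0) → ··a··> u10, ··a··> u8
  u7 = 0 | b.0 | b.(0 + 0) → ··b··> u11, ··b··> u12
  u8 = a.0 | 0 | b.(0 + 0) → ··a··> u11, ··b··> u13
  u9 = a.0 | b.0 | (0 + 0) → ··a··> u12, ··b··> u13
  u10 = 0 | 0 | a.b.(0 + 0) → ··a··> u11
  u11 = 0 | 0 | b.(0 + 0) → ··b··> u14
  u12 = 0 | b.0 | (0 + 0) → ··b··> u14
  u13 = a.0 | 0 | (0 + 0) → ··a··> u14
  u14 = 0 | 0 | (0 + 0) → (no moves)
Reachable graph of Q (15 states):
  v0 = b.(a.0 | b.0) | b.b.(0 + 0) → ··b··> v1, ··b··> v2
  v1 = a.0 | b.0 | b.b.(0 + 0) → ··a··> v3, ··b··> v4, ··b··> v5
  v2 = b.(a.0 | b.0) | b.(0 + 0) → ··b··> v5, ··b··> v6
  v3 = 0 | b.0 | b.b.(0 + 0) → ··b··> v7, ··b··> v8
  v4 = a.0 | 0 | b.b.(0 + 0) → ··a··> v7, ··b··> v9
  v5 = a.0 | b.0 | b.(0 + 0) → ··a··> v8, ··b··> v10, ··b··> v9
  v6 = b.(a.0 | b.0) | (0 + 0) → ··b··> v10
  v7 = 0 | 0 | b.b.(0 + 0) → ··b··> v11
  v8 = 0 | b.0 | b.(0 + 0) → ··b··> v11, ··b··> v12
  v9 = a.0 | 0 | b.(0 + 0) → ··a··> v11, ··b··> v13
  v10 = a.0 | b.0 | (0 + 0) → ··a··> v12, ··b··> v13
  v11 = 0 | 0 | b.(0 + 0) → ··b··> v14
  v12 = 0 | b.0 | (0 + 0) → ··b··> v14
  v13 = a.0 | 0 | (0 + 0) → ··a··> v14
  v14 = 0 | 0 | (0 + 0) → (no moves)
Partition-refinement fixed point:
  B0 = {u0}
  B1 = {u2}
  B2 = {u5}
  B3 = {u7, v7, v8}
  B4 = {u11, u12, v11, v12}
  B5 = {u14, v14}
  B6 = {u10}
  B7 = {u3, v4, v5}
  B8 = {u8, u9, v10, v9}
  B9 = {u13, v13}
  B10 = {u6}
  B11 = {u1, v2}
  B12 = {u4, v6}
  B13 = {v0}
  B14 = {v1}
  B15 = {v3}
u0 ∈ B0, v0 ∈ B13 → different blocks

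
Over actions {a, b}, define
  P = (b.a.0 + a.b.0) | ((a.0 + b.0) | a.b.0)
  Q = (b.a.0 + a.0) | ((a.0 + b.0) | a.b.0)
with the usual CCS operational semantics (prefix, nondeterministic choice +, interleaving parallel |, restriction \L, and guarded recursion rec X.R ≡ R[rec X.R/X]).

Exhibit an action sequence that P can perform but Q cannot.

Reachable graph of P (24 states):
  p0 = (b.a.0 + a.b.0) | ((a.0 + b.0) | a.b.0) :: ··a··> p1, ··a··> p2, ··a··> p3, ··b··> p2, ··b··> p4
  p1 = (b.a.0 + a.b.0) | ((a.0 + b.0) | b.0) :: ··a··> p5, ··a··> p6, ··b··> p5, ··b··> p7, ··b··> p8
  p2 = (b.a.0 + a.b.0) | (0 | a.b.0) :: ··a··> p5, ··a··> p9, ··b··> p10
  p3 = b.0 | ((a.0 + b.0) | a.b.0) :: ··a··> p6, ··a··> p9, ··b··> p11, ··b··> p9
  p4 = a.0 | ((a.0 + b.0) | a.b.0) :: ··a··> p10, ··a··> p11, ··a··> p8, ··b··> p10
  p5 = (b.a.0 + a.b.0) | (0 | b.0) :: ··a··> p12, ··b··> p13, ··b··> p14
  p6 = b.0 | ((a.0 + b.0) | b.0) :: ··a··> p12, ··b··> p12, ··b··> p15, ··b··> p16
  p7 = (b.a.0 + a.b.0) | ((a.0 + b.0) | 0) :: ··a··> p13, ··a··> p16, ··b··> p13, ··b··> p17
  p8 = a.0 | ((a.0 + b.0) | b.0) :: ··a··> p14, ··a··> p15, ··b··> p14, ··b··> p17
  p9 = b.0 | (0 | a.b.0) :: ··a··> p12, ··b··> p18
  p10 = a.0 | (0 | a.b.0) :: ··a··> p14, ··a··> p18
  p11 = 0 | ((a.0 + b.0) | a.b.0) :: ··a··> p15, ··a··> p18, ··b··> p18
  p12 = b.0 | (0 | b.0) :: ··b··> p19, ··b··> p20
  p13 = (b.a.0 + a.b.0) | (0 | 0) :: ··a··> p20, ··b··> p21
  p14 = a.0 | (0 | b.0) :: ··a··> p19, ··b··> p21
  p15 = 0 | ((a.0 + b.0) | b.0) :: ··a··> p19, ··b··> p19, ··b··> p22
  p16 = b.0 | ((a.0 + b.0) | 0) :: ··a··> p20, ··b··> p20, ··b··> p22
  p17 = a.0 | ((a.0 + b.0) | 0) :: ··a··> p21, ··a··> p22, ··b··> p21
  p18 = 0 | (0 | a.b.0) :: ··a··> p19
  p19 = 0 | (0 | b.0) :: ··b··> p23
  p20 = b.0 | (0 | 0) :: ··b··> p23
  p21 = a.0 | (0 | 0) :: ··a··> p23
  p22 = 0 | ((a.0 + b.0) | 0) :: ··a··> p23, ··b··> p23
  p23 = 0 | (0 | 0) :: (no moves)
Reachable graph of Q (18 states):
  q0 = (b.a.0 + a.0) | ((a.0 + b.0) | a.b.0) :: ··a··> q1, ··a··> q2, ··a··> q3, ··b··> q2, ··b··> q4
  q1 = (b.a.0 + a.0) | ((a.0 + b.0) | b.0) :: ··a··> q5, ··a··> q6, ··b··> q5, ··b··> q7, ··b··> q8
  q2 = (b.a.0 + a.0) | (0 | a.b.0) :: ··a··> q5, ··a··> q9, ··b··> q10
  q3 = 0 | ((a.0 + b.0) | a.b.0) :: ··a··> q6, ··a··> q9, ··b··> q9
  q4 = a.0 | ((a.0 + b.0) | a.b.0) :: ··a··> q10, ··a··> q3, ··a··> q8, ··b··> q10
  q5 = (b.a.0 + a.0) | (0 | b.0) :: ··a··> q11, ··b··> q12, ··b··> q13
  q6 = 0 | ((a.0 + b.0) | b.0) :: ··a··> q11, ··b··> q11, ··b··> q14
  q7 = (b.a.0 + a.0) | ((a.0 + b.0) | 0) :: ··a··> q12, ··a··> q14, ··b··> q12, ··b··> q15
  q8 = a.0 | ((a.0 + b.0) | b.0) :: ··a··> q13, ··a··> q6, ··b··> q13, ··b··> q15
  q9 = 0 | (0 | a.b.0) :: ··a··> q11
  q10 = a.0 | (0 | a.b.0) :: ··a··> q13, ··a··> q9
  q11 = 0 | (0 | b.0) :: ··b··> q16
  q12 = (b.a.0 + a.0) | (0 | 0) :: ··a··> q16, ··b··> q17
  q13 = a.0 | (0 | b.0) :: ··a··> q11, ··b··> q17
  q14 = 0 | ((a.0 + b.0) | 0) :: ··a··> q16, ··b··> q16
  q15 = a.0 | ((a.0 + b.0) | 0) :: ··a··> q14, ··a··> q17, ··b··> q17
  q16 = 0 | (0 | 0) :: (no moves)
  q17 = a.0 | (0 | 0) :: ··a··> q16
Executing aaabb from P (initial set {p0}):
  after a @ step 1: {p1, p2, p3}
  after a @ step 2: {p5, p6, p9}
  after a @ step 3: {p12}
  after b @ step 4: {p19, p20}
  after b @ step 5: {p23}
  P completes σ.
Executing aaabb from Q (initial set {q0}):
  after a @ step 1: {q1, q2, q3}
  after a @ step 2: {q5, q6, q9}
  after a @ step 3: {q11}
  after b @ step 4: {q16}
  after b @ step 5: no successor for Q

aaabb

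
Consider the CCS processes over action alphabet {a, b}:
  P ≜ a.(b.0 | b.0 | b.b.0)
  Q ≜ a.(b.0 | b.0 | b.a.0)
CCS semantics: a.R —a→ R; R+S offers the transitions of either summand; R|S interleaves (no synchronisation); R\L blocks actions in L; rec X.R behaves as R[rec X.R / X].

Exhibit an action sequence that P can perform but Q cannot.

abbbb

Reachable graph of P (13 states):
  m0 = a.(b.0 | b.0 | b.b.0) | —a→ m1
  m1 = b.0 | b.0 | b.b.0 | —b→ m2, —b→ m3, —b→ m4
  m2 = 0 | b.0 | b.b.0 | —b→ m5, —b→ m6
  m3 = b.0 | 0 | b.b.0 | —b→ m5, —b→ m7
  m4 = b.0 | b.0 | b.0 | —b→ m6, —b→ m7, —b→ m8
  m5 = 0 | 0 | b.b.0 | —b→ m9
  m6 = 0 | b.0 | b.0 | —b→ m10, —b→ m9
  m7 = b.0 | 0 | b.0 | —b→ m11, —b→ m9
  m8 = b.0 | b.0 | 0 | —b→ m10, —b→ m11
  m9 = 0 | 0 | b.0 | —b→ m12
  m10 = 0 | b.0 | 0 | —b→ m12
  m11 = b.0 | 0 | 0 | —b→ m12
  m12 = 0 | 0 | 0 | ·
Reachable graph of Q (13 states):
  n0 = a.(b.0 | b.0 | b.a.0) | —a→ n1
  n1 = b.0 | b.0 | b.a.0 | —b→ n2, —b→ n3, —b→ n4
  n2 = 0 | b.0 | b.a.0 | —b→ n5, —b→ n6
  n3 = b.0 | 0 | b.a.0 | —b→ n5, —b→ n7
  n4 = b.0 | b.0 | a.0 | —a→ n8, —b→ n6, —b→ n7
  n5 = 0 | 0 | b.a.0 | —b→ n9
  n6 = 0 | b.0 | a.0 | —a→ n10, —b→ n9
  n7 = b.0 | 0 | a.0 | —a→ n11, —b→ n9
  n8 = b.0 | b.0 | 0 | —b→ n10, —b→ n11
  n9 = 0 | 0 | a.0 | —a→ n12
  n10 = 0 | b.0 | 0 | —b→ n12
  n11 = b.0 | 0 | 0 | —b→ n12
  n12 = 0 | 0 | 0 | ·
Run σ = ⟨abbbb⟩ on P: start {m0}
  step 1 (a): {m1}
  step 2 (b): {m2, m3, m4}
  step 3 (b): {m5, m6, m7, m8}
  step 4 (b): {m10, m11, m9}
  step 5 (b): {m12}
  P completes σ.
Run σ = ⟨abbbb⟩ on Q: start {n0}
  step 1 (a): {n1}
  step 2 (b): {n2, n3, n4}
  step 3 (b): {n5, n6, n7}
  step 4 (b): {n9}
  step 5 (b): no successor for Q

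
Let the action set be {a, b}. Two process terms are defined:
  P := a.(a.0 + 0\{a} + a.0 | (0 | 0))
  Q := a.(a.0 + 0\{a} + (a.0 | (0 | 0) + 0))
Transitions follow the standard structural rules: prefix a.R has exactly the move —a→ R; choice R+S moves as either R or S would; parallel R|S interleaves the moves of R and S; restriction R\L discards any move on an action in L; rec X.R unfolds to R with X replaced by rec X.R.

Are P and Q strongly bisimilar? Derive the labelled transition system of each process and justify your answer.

Reachable graph of P (4 states):
  u0 = a.(a.0 + 0\{a} + a.0 | (0 | 0)) | -a-> u1
  u1 = a.0 + 0\{a} + a.0 | (0 | 0) | -a-> u2, -a-> u3
  u2 = 0 | deadlocked
  u3 = 0 | (0 | 0) | deadlocked
Reachable graph of Q (4 states):
  v0 = a.(a.0 + 0\{a} + (a.0 | (0 | 0) + 0)) | -a-> v1
  v1 = a.0 + 0\{a} + (a.0 | (0 | 0) + 0) | -a-> v2, -a-> v3
  v2 = 0 | deadlocked
  v3 = 0 | (0 | 0) | deadlocked
Bisimilarity quotient blocks:
  B0 = {u0, v0}
  B1 = {u1, v1}
  B2 = {u2, u3, v2, v3}
u0 ∈ B0, v0 ∈ B0 → same block

bisimilar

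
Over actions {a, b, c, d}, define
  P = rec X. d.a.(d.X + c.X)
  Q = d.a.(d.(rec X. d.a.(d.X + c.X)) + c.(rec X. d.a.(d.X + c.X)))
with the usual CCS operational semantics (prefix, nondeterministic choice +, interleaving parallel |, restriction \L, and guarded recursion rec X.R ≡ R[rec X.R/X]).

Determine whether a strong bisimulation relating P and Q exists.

P's transition system — 3 states:
  p0 = rec X. d.a.(d.X + c.X) :: --d--▸ p1
  p1 = a.(d.(rec X. d.a.(d.X + c.X)) + c.(rec X. d.a.(d.X + c.X))) :: --a--▸ p2
  p2 = d.(rec X. d.a.(d.X + c.X)) + c.(rec X. d.a.(d.X + c.X)) :: --c--▸ p0, --d--▸ p0
Q's transition system — 4 states:
  q0 = d.a.(d.(rec X. d.a.(d.X + c.X)) + c.(rec X. d.a.(d.X + c.X))) :: --d--▸ q1
  q1 = a.(d.(rec X. d.a.(d.X + c.X)) + c.(rec X. d.a.(d.X + c.X))) :: --a--▸ q2
  q2 = d.(rec X. d.a.(d.X + c.X)) + c.(rec X. d.a.(d.X + c.X)) :: --c--▸ q3, --d--▸ q3
  q3 = rec X. d.a.(d.X + c.X) :: --d--▸ q1
Bisimilarity quotient blocks:
  B0 = {p0, q0, q3}
  B1 = {p1, q1}
  B2 = {p2, q2}
p0 ∈ B0, q0 ∈ B0 → same block

P ~ Q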